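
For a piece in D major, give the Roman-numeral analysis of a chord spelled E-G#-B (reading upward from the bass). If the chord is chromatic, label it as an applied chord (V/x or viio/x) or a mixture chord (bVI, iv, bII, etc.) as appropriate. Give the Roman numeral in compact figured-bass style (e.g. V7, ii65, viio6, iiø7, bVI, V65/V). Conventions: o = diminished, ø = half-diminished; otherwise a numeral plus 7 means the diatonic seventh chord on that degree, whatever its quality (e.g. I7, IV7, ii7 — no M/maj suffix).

Stacked in thirds the chord is E-G#-B: a major triad on E.
E is not a diatonic chord root with this quality in D major, but it lies a perfect fifth above A (V), so the chord functions as an applied dominant of V.

V/V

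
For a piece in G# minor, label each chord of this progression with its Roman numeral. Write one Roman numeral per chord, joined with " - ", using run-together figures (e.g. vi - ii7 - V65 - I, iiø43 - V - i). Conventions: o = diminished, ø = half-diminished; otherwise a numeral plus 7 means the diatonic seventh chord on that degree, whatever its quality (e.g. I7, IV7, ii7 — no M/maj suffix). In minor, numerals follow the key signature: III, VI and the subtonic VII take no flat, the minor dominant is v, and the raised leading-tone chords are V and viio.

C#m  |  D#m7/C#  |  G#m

C#m: root C# is the subdominant; minor triad there is iv.
D#m7/C#: root D# is the dominant; minor seventh chord there is v42.
G#m has root G#, degree 1 in G# minor, so i.

iv - v42 - i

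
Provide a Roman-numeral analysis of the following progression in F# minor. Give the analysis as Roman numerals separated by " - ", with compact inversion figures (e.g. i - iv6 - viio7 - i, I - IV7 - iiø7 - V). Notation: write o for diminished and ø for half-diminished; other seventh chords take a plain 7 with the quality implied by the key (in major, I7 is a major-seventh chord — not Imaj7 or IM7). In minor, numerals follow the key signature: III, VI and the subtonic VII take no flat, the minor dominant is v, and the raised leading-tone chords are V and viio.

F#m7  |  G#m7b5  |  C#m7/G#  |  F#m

F#m7: root F# is the tonic; minor seventh chord there is i7.
G#m7b5 has root G#, degree 2 in F# minor, so iiø7.
C#m7/G#: root C# is the dominant; minor seventh chord there is v43.
F#m: minor triad on F# = scale degree 1 → i.

i7 - iiø7 - v43 - i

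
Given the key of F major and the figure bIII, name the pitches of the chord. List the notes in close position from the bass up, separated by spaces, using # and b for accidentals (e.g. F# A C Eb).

bIII is a major triad on the lowered third degree, borrowed from the parallel minor. In F major that root is Ab.
So the chord is Ab-C-Eb.

Ab C Eb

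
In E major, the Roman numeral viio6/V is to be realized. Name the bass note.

C#

The applied chord viio6/V is rooted on A#: A#-C#-E.
The figure 6 means first inversion — the third is in the bass.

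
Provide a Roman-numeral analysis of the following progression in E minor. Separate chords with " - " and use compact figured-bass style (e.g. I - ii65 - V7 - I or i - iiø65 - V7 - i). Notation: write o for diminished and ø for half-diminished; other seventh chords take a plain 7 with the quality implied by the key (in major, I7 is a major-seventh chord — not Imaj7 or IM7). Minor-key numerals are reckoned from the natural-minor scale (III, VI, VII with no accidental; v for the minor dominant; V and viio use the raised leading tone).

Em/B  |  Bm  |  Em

i64 - v - i

Em/B: root E is the tonic; minor triad there is i64.
Bm: minor triad on B = scale degree 5 → v.
Em: minor triad on E = scale degree 1 → i.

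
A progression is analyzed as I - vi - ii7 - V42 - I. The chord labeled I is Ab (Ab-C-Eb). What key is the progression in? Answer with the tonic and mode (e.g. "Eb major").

Ab major

The anchor chord is a major triad on Ab, labeled I.
If Ab is scale degree 1 and the mode makes that degree carry a major triad, the tonic is Ab and the mode is major.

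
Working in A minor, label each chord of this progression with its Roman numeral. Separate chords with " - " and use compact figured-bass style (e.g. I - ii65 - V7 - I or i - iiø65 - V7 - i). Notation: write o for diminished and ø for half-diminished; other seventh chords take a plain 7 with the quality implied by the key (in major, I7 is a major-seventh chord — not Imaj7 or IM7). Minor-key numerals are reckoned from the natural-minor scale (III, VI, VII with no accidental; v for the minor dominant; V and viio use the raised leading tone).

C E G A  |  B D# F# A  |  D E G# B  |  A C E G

C-E-G-A: minor seventh chord on A = scale degree 1 → i65.
B-D#-F#-A: chromatic; B is V of V, so V7/V.
D-E-G#-B has root E, degree 5 in A minor, so V42.
A-C-E-G has root A, degree 1 in A minor, so i7.

i65 - V7/V - V42 - i7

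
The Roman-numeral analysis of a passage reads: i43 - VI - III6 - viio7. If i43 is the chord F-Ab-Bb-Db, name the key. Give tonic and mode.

Bb minor

The anchor chord is a minor seventh chord on Bb, labeled i43.
If Bb is scale degree 1 and the mode makes that degree carry a minor seventh chord, the tonic is Bb and the mode is minor.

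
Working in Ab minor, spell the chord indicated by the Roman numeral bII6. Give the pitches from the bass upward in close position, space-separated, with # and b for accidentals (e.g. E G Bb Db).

bII6 is the Neapolitan sixth — a major triad on the lowered second degree, here in its customary first inversion. In Ab minor that root is Bbb.
So the chord is Bbb-Db-Fb.
With the 6 figure the chord is in first inversion; from the bass Db upward in close position it reads Db-Fb-Bbb.

Db Fb Bbb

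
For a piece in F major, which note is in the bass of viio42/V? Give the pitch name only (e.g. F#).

Ab

The applied chord viio42/V is rooted on B: B-D-F-Ab.
The figure 42 means third inversion — the seventh is in the bass.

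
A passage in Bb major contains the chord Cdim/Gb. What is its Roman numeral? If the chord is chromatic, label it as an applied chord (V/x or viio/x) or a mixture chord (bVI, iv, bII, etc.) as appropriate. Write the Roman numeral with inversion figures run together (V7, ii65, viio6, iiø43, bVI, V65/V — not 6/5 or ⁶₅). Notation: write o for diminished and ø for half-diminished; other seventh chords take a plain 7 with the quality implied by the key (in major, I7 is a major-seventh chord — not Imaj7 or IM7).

iio64

The pitches C-Eb-Gb form a diminished triad rooted on C.
C is the second degree of Bb major. This is the diminished supertonic triad, borrowed from the parallel minor.
With Gb in the bass the chord is in second inversion, so the figured bass is 64.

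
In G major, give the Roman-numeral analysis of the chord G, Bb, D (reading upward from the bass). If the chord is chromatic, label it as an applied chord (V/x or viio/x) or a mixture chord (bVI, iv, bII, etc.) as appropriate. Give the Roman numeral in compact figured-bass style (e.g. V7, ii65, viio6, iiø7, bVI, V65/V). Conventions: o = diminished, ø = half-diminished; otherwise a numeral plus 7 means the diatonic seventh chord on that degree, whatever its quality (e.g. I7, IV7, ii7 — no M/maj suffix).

Stacked in thirds the chord is G-Bb-D: a minor triad on G.
G is the first degree of G major. This is the minor tonic, borrowed from the parallel minor.

i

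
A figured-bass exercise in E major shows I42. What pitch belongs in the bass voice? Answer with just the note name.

I in E major has root E; the chord is E-G#-B-D#.
The figure 42 means third inversion — the seventh is in the bass.

D#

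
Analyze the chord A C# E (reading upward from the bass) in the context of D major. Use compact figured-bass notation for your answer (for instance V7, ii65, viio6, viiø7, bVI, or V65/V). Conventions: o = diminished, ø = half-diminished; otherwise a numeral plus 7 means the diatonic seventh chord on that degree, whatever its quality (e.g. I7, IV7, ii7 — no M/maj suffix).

Stacked in thirds the chord is A-C#-E: a major triad on A.
In D major, A is the dominant; the diatonic major triad there is V.

V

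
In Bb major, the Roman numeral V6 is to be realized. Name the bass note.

A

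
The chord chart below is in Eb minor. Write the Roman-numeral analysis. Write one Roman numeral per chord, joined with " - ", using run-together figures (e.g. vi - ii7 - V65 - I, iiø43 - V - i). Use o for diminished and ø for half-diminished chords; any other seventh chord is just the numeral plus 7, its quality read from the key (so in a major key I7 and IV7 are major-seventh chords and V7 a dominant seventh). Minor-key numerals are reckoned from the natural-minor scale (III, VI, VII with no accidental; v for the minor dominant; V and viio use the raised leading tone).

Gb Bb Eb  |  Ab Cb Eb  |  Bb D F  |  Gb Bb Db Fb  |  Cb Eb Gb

i6 - iv - V - V7/VI - VI

Gb-Bb-Eb: root Eb is the tonic; minor triad there is i6.
Ab-Cb-Eb has root Ab, degree 4 in Eb minor, so iv.
Bb-D-F: root Bb is the dominant; major triad there is V.
Gb-Bb-Db-Fb: a dominant seventh chord on Gb, the applied dominant of VI → V7/VI.
Cb-Eb-Gb: root Cb is the submediant; major triad there is VI.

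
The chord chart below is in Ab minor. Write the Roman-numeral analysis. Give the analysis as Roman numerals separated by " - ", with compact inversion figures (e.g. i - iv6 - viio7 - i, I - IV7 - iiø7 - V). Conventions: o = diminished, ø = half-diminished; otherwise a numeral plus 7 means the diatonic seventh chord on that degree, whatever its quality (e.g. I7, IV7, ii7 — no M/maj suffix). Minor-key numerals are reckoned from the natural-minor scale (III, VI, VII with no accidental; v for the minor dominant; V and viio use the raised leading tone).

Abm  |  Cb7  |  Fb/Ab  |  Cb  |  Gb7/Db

i - V7/VI - VI6 - III - VII43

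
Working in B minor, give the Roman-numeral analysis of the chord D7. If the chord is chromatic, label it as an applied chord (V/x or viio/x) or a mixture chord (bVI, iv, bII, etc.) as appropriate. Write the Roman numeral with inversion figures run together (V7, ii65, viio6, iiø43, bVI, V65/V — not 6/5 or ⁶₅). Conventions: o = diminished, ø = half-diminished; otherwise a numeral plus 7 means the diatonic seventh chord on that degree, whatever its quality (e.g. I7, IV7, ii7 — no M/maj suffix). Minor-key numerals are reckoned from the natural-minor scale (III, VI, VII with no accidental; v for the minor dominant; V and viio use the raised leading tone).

Stacked in thirds the chord is D-F#-A-C: a dominant seventh chord on D.
D is not a diatonic chord root with this quality in B minor, but it lies a perfect fifth above G (VI), so the chord functions as an applied dominant of VI.

V7/VI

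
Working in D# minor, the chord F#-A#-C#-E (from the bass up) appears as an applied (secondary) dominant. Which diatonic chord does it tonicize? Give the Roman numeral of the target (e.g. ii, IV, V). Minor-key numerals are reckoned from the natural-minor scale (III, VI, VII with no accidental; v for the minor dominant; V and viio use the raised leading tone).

The chord is a dominant seventh chord on F#.
A dominant resolves down a perfect fifth: F# → B. In D# minor, B is scale degree 6, i.e. VI.

VI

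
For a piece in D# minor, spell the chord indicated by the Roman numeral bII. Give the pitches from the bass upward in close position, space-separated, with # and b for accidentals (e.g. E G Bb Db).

E G# B

bII is the Neapolitan chord — a major triad on the lowered second degree. In D# minor that root is E.
So the chord is E-G#-B.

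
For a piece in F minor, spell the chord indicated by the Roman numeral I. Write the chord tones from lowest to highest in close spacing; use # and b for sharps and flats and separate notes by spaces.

F A C

Scale degree 1 in F minor is F; here the chord built on it is altered to a major triad. I is the major tonic (Picardy third), borrowed from the parallel major.
So the chord is F-A-C.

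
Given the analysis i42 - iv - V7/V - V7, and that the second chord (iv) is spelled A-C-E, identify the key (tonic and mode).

E minor

iv is given as A-C-E — a minor triad with root A.
If A is scale degree 4 and the mode makes that degree carry a minor triad, the tonic is E and the mode is minor.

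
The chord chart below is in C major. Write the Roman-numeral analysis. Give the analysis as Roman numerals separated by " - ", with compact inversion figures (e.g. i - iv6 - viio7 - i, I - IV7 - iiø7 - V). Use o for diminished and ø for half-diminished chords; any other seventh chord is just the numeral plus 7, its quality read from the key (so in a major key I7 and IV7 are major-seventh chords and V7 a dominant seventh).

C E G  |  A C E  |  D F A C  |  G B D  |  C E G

I - vi - ii7 - V - I

C-E-G: root C is the tonic; major triad there is I.
A-C-E: minor triad on A = scale degree 6 → vi.
D-F-A-C: minor seventh chord on D = scale degree 2 → ii7.
G-B-D: major triad on G = scale degree 5 → V.
C-E-G has root C, degree 1 in C major, so I.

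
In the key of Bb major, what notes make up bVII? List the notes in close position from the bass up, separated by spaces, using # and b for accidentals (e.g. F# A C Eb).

bVII is a major triad on the lowered seventh degree (the subtonic), borrowed from the parallel minor. In Bb major that root is Ab.
So the chord is Ab-C-Eb.

Ab C Eb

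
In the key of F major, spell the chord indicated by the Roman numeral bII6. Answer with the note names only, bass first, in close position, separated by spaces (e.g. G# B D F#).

bII6 is the Neapolitan sixth — a major triad on the lowered second degree, here in its customary first inversion. In F major that root is Gb.
So the chord is Gb-Bb-Db.
The figured bass 6 indicates first inversion, placing the third (Bb) in the bass: Bb-Db-Gb.

Bb Db Gb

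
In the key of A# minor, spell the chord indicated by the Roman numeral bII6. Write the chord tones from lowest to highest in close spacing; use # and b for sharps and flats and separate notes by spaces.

Scale degree 2 in A# minor is B#; lowering it a half step gives B. bII6 is the Neapolitan sixth — a major triad on the lowered second degree, here in its customary first inversion.
So the chord is B-D#-F#, a major triad.
The figured bass 6 indicates first inversion, placing the third (D#) in the bass: D#-F#-B.

D# F# B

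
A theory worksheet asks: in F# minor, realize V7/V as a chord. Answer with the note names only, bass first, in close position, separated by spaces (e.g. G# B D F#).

G# B# D# F#

The slash means an applied dominant: we want the dominant of V. In F# minor, V is C# major, and its dominant is built on G#.
Building a dominant seventh chord on G# gives G#-B#-D#-F#.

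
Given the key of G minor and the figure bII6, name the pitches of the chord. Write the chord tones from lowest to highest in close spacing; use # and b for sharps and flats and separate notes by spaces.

C Eb Ab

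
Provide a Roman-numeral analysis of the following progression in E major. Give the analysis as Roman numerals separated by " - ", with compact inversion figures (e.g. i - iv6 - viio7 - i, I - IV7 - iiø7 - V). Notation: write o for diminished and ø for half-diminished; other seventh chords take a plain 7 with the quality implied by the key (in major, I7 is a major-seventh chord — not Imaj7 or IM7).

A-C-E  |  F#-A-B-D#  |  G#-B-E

iv - V43 - I6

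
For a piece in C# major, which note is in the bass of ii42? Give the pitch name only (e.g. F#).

C#

ii in C# major has root D#; the chord is D#-F#-A#-C#.
The figure 42 means third inversion — the seventh is in the bass.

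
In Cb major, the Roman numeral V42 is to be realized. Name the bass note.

Fb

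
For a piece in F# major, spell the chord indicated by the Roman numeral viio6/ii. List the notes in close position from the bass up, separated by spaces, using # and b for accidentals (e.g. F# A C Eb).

A# C# F##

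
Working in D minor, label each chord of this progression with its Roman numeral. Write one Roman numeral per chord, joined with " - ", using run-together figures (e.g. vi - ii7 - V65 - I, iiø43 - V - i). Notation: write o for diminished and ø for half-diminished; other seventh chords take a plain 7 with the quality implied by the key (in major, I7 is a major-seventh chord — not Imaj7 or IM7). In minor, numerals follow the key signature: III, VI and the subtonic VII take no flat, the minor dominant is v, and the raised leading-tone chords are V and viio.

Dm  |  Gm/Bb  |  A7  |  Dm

Dm has root D, degree 1 in D minor, so i.
Gm/Bb has root G, degree 4 in D minor, so iv6.
A7: dominant seventh chord on A = scale degree 5 → V7.
Dm: root D is the tonic; minor triad there is i.

i - iv6 - V7 - i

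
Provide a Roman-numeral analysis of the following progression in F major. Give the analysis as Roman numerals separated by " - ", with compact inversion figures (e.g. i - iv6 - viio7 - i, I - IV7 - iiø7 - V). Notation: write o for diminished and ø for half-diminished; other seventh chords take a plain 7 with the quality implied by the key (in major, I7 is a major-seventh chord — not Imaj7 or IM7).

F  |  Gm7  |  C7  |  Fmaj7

F: major triad on F = scale degree 1 → I.
Gm7: root G is the supertonic; minor seventh chord there is ii7.
C7: root C is the dominant; dominant seventh chord there is V7.
Fmaj7: root F is the tonic; major seventh chord there is I7.

I - ii7 - V7 - I7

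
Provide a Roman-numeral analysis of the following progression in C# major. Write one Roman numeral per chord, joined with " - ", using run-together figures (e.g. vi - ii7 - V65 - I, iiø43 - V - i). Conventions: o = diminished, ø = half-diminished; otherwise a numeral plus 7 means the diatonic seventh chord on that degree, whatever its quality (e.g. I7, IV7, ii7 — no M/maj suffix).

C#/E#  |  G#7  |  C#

I6 - V7 - I

C#/E# has root C#, degree 1 in C# major, so I6.
G#7 has root G#, degree 5 in C# major, so V7.
C#: root C# is the tonic; major triad there is I.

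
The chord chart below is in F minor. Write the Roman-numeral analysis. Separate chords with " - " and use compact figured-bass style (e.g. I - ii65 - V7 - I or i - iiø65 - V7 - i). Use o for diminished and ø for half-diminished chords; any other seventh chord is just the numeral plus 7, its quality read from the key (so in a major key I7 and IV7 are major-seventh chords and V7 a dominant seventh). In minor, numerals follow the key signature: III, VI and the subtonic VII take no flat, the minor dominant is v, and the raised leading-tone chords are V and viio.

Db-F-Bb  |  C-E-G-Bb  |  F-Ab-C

iv6 - V7 - i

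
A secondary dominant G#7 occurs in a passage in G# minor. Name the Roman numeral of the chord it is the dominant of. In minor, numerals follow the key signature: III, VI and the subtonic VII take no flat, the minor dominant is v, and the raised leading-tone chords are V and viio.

iv

The chord is a dominant seventh chord on G#.
A dominant resolves down a perfect fifth: G# → C#. In G# minor, C# is scale degree 4, i.e. iv.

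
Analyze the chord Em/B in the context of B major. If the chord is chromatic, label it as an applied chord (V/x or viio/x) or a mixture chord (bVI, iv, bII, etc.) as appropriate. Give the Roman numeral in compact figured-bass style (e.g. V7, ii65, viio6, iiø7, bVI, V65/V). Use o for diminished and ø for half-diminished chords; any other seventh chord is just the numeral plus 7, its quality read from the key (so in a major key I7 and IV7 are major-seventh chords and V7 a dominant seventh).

iv64

The pitches E-G-B form a minor triad rooted on E.
E is the fourth degree of B major. This is the minor subdominant, borrowed from the parallel minor.
With B in the bass the chord is in second inversion, so the figured bass is 64.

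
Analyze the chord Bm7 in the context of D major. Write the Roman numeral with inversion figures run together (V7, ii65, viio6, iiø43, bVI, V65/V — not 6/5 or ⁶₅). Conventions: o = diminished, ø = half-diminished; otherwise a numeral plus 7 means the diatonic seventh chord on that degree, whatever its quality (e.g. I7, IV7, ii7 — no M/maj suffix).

vi7

Stacked in thirds the chord is B-D-F#-A: a minor seventh chord on B.
B is scale degree 6 in D major, and a minor seventh chord on that degree is written vi7.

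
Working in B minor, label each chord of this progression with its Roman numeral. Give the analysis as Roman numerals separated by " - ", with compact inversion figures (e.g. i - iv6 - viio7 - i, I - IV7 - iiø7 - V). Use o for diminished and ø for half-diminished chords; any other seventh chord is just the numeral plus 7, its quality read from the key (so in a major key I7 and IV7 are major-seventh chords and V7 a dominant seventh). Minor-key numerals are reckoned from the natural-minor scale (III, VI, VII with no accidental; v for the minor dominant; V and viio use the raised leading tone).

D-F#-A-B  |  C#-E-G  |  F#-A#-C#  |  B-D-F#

D-F#-A-B: minor seventh chord on B = scale degree 1 → i65.
C#-E-G has root C#, degree 2 in B minor, so iio.
F#-A#-C#: major triad on F# = scale degree 5 → V.
B-D-F# has root B, degree 1 in B minor, so i.

i65 - iio - V - i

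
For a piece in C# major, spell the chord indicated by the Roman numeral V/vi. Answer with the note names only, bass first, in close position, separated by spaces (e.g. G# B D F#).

E# G## B#

The slash means an applied dominant: we want the dominant of vi. In C# major, vi is A# minor, and its dominant is built on E#.
Building a major triad on E# gives E#-G##-B#.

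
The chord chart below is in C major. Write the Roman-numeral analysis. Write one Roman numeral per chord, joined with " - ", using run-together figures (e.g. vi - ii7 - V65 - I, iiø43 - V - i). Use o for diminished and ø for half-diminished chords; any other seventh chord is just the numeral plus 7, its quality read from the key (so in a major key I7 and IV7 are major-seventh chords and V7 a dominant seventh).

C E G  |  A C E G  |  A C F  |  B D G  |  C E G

C-E-G: major triad on C = scale degree 1 → I.
A-C-E-G: root A is the submediant; minor seventh chord there is vi7.
A-C-F has root F, degree 4 in C major, so IV6.
B-D-G: major triad on G = scale degree 5 → V6.
C-E-G has root C, degree 1 in C major, so I.

I - vi7 - IV6 - V6 - I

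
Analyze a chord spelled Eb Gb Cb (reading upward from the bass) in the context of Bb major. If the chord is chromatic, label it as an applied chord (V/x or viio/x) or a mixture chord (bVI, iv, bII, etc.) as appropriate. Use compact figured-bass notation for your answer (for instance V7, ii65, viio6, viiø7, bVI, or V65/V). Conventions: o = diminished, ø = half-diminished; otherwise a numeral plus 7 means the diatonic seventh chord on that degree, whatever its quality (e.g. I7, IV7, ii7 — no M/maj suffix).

Stacked in thirds the chord is Cb-Eb-Gb: a major triad on Cb.
Cb is the lowered second degree of Bb major (diatonic 2 would be C). This is the Neapolitan sixth — a major triad on the lowered second degree, here in its customary first inversion.
With Eb in the bass the chord is in first inversion, so the figured bass is 6.

bII6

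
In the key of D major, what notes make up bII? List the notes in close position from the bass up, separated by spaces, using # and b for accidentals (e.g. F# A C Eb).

Eb G Bb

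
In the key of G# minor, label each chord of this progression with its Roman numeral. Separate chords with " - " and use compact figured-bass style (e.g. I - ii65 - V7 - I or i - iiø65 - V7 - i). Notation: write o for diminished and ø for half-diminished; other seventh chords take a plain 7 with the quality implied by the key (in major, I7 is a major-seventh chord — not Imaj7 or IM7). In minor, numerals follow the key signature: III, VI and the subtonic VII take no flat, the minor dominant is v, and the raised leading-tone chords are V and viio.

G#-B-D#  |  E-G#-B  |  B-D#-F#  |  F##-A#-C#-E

i - VI - III - viio7

G#-B-D#: root G# is the tonic; minor triad there is i.
E-G#-B has root E, degree 6 in G# minor, so VI.
B-D#-F#: major triad on B = scale degree 3 → III.
F##-A#-C#-E has root F##, degree 7 in G# minor, so viio7.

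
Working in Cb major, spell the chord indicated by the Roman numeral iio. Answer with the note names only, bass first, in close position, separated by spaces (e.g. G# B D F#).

Db Fb Abb

iio is the diminished supertonic triad, borrowed from the parallel minor. In Cb major that root is Db.
So the chord is Db-Fb-Abb.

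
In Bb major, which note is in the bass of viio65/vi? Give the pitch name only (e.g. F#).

The applied chord viio65/vi is rooted on F#: F#-A-C-Eb.
The figure 65 means first inversion — the third is in the bass.

A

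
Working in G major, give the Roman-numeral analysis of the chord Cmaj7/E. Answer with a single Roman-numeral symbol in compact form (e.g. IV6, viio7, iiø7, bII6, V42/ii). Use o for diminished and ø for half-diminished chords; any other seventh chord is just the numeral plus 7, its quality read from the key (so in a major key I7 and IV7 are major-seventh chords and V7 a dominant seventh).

The pitches C-E-G-B form a major seventh chord rooted on C.
C is scale degree 4 in G major, and a major seventh chord on that degree is written IV7.
With E in the bass the chord is in first inversion, so the figured bass is 65.

IV65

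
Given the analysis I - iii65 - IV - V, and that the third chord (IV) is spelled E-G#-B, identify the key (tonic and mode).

B major

The chord E is a major triad rooted on E; its label is IV.
IV on E implies E is the subdominant; that puts the tonic at B, and the uppercase numeral fits major mode.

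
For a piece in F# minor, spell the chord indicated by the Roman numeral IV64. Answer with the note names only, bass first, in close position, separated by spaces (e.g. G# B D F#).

IV64 is the major subdominant, borrowed from the parallel major. In F# minor that root is B.
So the chord is B-D#-F#.
The figured bass 64 indicates second inversion, placing the fifth (F#) in the bass: F#-B-D#.

F# B D#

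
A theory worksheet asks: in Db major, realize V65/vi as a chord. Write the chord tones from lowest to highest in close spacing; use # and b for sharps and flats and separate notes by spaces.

V65/vi is a secondary dominant — the dominant seventh of vi. vi in Db major is Bb, so the applied chord's root is F, a perfect fifth above.
Building a dominant seventh chord on F gives F-A-C-Eb.
The figured bass 65 indicates first inversion, placing the third (A) in the bass: A-C-Eb-F.

A C Eb F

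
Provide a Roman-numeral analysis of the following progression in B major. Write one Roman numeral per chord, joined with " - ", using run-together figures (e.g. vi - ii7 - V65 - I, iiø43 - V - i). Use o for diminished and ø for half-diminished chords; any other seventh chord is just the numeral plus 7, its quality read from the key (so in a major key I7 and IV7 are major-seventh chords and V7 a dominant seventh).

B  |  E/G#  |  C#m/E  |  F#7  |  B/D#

I - IV6 - ii6 - V7 - I6

B: major triad on B = scale degree 1 → I.
E/G#: major triad on E = scale degree 4 → IV6.
C#m/E: root C# is the supertonic; minor triad there is ii6.
F#7: root F# is the dominant; dominant seventh chord there is V7.
B/D#: major triad on B = scale degree 1 → I6.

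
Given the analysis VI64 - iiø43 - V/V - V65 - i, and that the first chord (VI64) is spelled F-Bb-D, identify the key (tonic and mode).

The chord Bb/F is a major triad rooted on Bb; its label is VI64.
Counting down 5 scale steps from Bb places the tonic on D; a major triad on degree 6 is diatonic only in minor.

D minor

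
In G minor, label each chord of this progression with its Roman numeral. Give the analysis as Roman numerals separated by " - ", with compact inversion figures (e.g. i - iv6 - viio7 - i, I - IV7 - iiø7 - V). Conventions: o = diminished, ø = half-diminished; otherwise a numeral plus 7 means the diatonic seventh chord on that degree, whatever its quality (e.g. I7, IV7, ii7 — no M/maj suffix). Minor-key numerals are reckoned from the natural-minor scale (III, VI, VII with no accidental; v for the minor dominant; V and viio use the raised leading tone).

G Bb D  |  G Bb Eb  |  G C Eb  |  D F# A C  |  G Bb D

i - VI6 - iv64 - V7 - i

G-Bb-D has root G, degree 1 in G minor, so i.
G-Bb-Eb has root Eb, degree 6 in G minor, so VI6.
G-C-Eb: minor triad on C = scale degree 4 → iv64.
D-F#-A-C has root D, degree 5 in G minor, so V7.
G-Bb-D: minor triad on G = scale degree 1 → i.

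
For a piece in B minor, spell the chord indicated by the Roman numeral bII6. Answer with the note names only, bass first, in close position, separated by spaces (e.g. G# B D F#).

E G C

bII6 is the Neapolitan sixth — a major triad on the lowered second degree, here in its customary first inversion. In B minor that root is C.
So the chord is C-E-G.
The figured bass 6 indicates first inversion, placing the third (E) in the bass: E-G-C.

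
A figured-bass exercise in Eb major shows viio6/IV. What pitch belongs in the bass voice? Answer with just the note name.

The applied chord viio6/IV is rooted on G: G-Bb-Db.
The figure 6 means first inversion — the third is in the bass.

Bb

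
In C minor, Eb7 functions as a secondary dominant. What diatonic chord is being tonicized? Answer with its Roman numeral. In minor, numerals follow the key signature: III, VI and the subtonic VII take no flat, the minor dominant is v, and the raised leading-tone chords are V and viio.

VI

The chord is a dominant seventh chord on Eb.
A dominant resolves down a perfect fifth: Eb → Ab. In C minor, Ab is scale degree 6, i.e. VI.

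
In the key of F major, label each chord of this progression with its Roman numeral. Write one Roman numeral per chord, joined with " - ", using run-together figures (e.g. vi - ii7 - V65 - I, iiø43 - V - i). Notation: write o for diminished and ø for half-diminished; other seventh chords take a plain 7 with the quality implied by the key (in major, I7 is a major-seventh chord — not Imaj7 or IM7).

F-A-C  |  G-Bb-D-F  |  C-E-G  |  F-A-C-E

I - ii7 - V - I7

F-A-C: root F is the tonic; major triad there is I.
G-Bb-D-F: root G is the supertonic; minor seventh chord there is ii7.
C-E-G has root C, degree 5 in F major, so V.
F-A-C-E: major seventh chord on F = scale degree 1 → I7.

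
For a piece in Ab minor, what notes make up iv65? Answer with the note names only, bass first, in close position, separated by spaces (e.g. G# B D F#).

Fb Ab Cb Db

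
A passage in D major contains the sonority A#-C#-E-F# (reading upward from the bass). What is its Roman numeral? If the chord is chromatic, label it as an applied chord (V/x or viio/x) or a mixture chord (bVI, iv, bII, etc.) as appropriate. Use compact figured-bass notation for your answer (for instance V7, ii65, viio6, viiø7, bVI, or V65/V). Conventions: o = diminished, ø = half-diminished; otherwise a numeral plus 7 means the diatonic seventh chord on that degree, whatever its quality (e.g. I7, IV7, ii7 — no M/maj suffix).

V65/vi

The pitches F#-A#-C#-E form a dominant seventh chord rooted on F#.
F# is not a diatonic chord root with this quality in D major, but it lies a perfect fifth above B (vi), so the chord functions as an applied dominant of vi.
With A# in the bass the chord is in first inversion, so the figured bass is 65.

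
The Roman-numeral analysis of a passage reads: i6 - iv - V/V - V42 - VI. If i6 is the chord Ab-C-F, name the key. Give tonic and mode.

F minor

i6 is given as Ab-C-F — a minor triad with root F.
If F is scale degree 1 and the mode makes that degree carry a minor triad, the tonic is F and the mode is minor.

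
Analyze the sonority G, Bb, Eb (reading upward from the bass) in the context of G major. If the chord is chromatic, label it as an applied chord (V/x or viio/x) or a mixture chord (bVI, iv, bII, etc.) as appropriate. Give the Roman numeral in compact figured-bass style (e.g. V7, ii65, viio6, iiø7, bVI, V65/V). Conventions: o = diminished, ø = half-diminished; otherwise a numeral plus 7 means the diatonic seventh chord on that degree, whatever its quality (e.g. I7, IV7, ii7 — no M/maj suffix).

The pitches Eb-G-Bb form a major triad rooted on Eb.
Eb is the lowered sixth degree of G major (diatonic 6 would be E). This is a major triad on the lowered sixth degree, borrowed from the parallel minor.
With G in the bass the chord is in first inversion, so the figured bass is 6.

bVI6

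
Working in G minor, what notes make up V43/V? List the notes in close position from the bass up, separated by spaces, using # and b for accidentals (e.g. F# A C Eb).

E G A C#

V43/V is a secondary dominant — the dominant seventh of V. V in G minor is D, so the applied chord's root is A, a perfect fifth above.
Building a dominant seventh chord on A gives A-C#-E-G.
With the 43 figure the chord is in second inversion; from the bass E upward in close position it reads E-G-A-C#.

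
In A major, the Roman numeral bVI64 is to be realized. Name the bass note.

bVI in A major has root F; the chord is F-A-C.
The figure 64 means second inversion — the fifth is in the bass.

C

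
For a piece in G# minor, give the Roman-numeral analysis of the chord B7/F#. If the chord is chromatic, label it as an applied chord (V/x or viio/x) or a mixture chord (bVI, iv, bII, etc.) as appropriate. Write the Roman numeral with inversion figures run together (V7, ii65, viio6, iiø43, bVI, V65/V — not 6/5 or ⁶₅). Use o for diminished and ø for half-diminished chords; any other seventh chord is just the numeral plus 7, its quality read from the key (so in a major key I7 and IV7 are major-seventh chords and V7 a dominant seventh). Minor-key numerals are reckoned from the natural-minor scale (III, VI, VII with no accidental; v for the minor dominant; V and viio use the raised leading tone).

V43/VI

Stacked in thirds the chord is B-D#-F#-A: a dominant seventh chord on B.
B is not a diatonic chord root with this quality in G# minor, but it lies a perfect fifth above E (VI), so the chord functions as an applied dominant of VI.
With F# in the bass the chord is in second inversion, so the figured bass is 43.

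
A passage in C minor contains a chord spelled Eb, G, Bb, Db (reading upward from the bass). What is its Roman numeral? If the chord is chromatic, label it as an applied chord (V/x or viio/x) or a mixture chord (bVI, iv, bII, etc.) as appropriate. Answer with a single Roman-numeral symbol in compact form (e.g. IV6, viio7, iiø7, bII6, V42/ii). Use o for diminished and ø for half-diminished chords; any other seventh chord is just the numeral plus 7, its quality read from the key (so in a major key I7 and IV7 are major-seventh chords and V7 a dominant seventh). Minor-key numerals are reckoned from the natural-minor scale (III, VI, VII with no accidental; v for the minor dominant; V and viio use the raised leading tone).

Stacked in thirds the chord is Eb-G-Bb-Db: a dominant seventh chord on Eb.
Eb is not a diatonic chord root with this quality in C minor, but it lies a perfect fifth above Ab (VI), so the chord functions as an applied dominant of VI.

V7/VI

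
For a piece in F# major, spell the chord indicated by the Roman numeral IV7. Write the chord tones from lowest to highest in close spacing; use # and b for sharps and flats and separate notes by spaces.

B D# F# A#

In F# major, scale degree 4 is B, and the diatonic chord built there is a major seventh chord.
Stacking thirds from B gives B-D#-F#-A#.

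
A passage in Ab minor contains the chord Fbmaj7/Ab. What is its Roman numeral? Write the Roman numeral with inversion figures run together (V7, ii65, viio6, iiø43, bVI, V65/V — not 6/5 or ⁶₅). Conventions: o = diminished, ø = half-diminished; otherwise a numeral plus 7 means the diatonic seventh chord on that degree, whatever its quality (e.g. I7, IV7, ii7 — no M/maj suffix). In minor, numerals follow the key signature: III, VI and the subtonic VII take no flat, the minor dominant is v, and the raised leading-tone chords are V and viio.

Stacked in thirds the chord is Fb-Ab-Cb-Eb: a major seventh chord on Fb.
Fb is scale degree 6 in Ab minor, and a major seventh chord on that degree is written VI7.
With Ab in the bass the chord is in first inversion, so the figured bass is 65.

VI65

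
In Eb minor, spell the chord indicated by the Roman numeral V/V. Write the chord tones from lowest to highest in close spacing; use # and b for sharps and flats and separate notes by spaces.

V/V is a secondary dominant — the dominant triad of V. V in Eb minor is Bb, so the applied chord's root is F, a perfect fifth above.
Building a major triad on F gives F-A-C.

F A C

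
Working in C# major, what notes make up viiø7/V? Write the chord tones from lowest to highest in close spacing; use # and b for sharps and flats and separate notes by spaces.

viiø7/V is a secondary leading-tone chord. The target V is G# in C# major; the applied chord is rooted a semitone below, on F##.
Building a half-diminished seventh chord on F## gives F##-A#-C#-E#.

F## A# C# E#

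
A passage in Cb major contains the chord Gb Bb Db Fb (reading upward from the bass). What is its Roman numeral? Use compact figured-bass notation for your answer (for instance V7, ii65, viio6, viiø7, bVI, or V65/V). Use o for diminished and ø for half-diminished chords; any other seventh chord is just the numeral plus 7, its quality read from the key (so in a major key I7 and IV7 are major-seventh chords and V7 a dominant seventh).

Stacked in thirds the chord is Gb-Bb-Db-Fb: a dominant seventh chord on Gb.
In Cb major, Gb is the dominant; the diatonic dominant seventh chord there is V7.

V7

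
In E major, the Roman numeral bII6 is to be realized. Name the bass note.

A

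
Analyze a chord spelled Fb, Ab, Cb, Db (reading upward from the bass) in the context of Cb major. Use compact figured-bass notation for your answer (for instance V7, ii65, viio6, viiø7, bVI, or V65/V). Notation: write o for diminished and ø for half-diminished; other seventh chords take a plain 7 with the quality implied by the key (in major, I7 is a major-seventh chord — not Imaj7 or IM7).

The pitches Db-Fb-Ab-Cb form a minor seventh chord rooted on Db.
In Cb major, Db is the supertonic; the diatonic minor seventh chord there is ii7.
With Fb in the bass the chord is in first inversion, so the figured bass is 65.

ii65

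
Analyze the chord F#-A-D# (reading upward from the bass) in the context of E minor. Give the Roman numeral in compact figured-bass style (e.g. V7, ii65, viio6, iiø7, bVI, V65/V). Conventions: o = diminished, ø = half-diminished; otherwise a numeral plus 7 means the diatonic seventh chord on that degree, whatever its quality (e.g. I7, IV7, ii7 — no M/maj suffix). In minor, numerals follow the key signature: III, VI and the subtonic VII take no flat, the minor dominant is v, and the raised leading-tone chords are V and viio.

The pitches D#-F#-A form a diminished triad rooted on D#.
D# is scale degree 7 in E minor, and a diminished triad on that degree is written viio.
With F# in the bass the chord is in first inversion, so the figured bass is 6.

viio6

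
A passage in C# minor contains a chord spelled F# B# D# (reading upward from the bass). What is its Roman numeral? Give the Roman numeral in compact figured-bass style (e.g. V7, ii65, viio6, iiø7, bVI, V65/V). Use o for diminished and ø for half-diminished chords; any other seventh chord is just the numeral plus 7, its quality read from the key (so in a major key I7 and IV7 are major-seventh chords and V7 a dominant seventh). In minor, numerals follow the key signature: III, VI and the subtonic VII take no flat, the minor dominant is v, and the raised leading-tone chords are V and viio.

viio64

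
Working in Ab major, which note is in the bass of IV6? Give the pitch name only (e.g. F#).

F

IV in Ab major has root Db; the chord is Db-F-Ab.
The figure 6 means first inversion — the third is in the bass.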